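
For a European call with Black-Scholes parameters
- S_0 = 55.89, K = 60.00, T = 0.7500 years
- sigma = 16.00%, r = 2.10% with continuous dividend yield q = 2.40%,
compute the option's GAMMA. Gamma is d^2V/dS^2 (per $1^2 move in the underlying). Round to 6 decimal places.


d1 = -0.4590590578; d2 = -0.5976231224
phi(d1) = 0.3590455054; exp(-qT) = 0.9821610324; exp(-rT) = 0.9843733826
Gamma = exp(-qT) * phi(d1) / (S * sigma * sqrt(T)) = 0.9821610324 * 0.3590455054 / (55.8900 * 0.1600 * 0.8660254038) = 0.045535

Answer: Gamma = 0.045535


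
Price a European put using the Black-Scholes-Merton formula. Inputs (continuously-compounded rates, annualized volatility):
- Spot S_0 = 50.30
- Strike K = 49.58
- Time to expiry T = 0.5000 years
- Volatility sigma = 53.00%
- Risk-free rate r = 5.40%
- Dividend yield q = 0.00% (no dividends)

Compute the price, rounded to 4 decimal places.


Answer: Price = 6.3487

Derivation:
d1 = (ln(S/K) + (r - q + 0.5*sigma^2) * T) / (sigma * sqrt(T)) = 0.29789889
d2 = d1 - sigma * sqrt(T) = -0.07686771
exp(-rT) = 0.97336124; exp(-qT) = 1.00000000
P = K * exp(-rT) * N(-d2) - S_0 * exp(-qT) * N(-d1)
N(-d1) = 0.38289017; N(-d2) = 0.53063561
P = 49.5800 * 0.97336124 * 0.53063561 - 50.3000 * 1.00000000 * 0.38289017 = 6.3487


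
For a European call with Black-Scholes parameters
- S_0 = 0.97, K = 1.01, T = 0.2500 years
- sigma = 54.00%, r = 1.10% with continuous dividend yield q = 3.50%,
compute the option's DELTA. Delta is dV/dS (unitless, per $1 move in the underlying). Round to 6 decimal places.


d1 = -0.0368871790; d2 = -0.3068871790
phi(d1) = 0.3986709595; exp(-qT) = 0.9912881698; exp(-rT) = 0.9972537778
N(d1) = 0.4852874812
Delta = exp(-qT) * N(d1) = 0.9912881698 * 0.4852874812 = 0.481060

Answer: Delta = 0.481060


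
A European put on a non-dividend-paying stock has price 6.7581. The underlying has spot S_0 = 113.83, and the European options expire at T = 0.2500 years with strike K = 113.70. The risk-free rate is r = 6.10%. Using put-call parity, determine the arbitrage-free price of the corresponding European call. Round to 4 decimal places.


Put-call parity: C - P = S_0 * exp(-qT) - K * exp(-rT).
S_0 * exp(-qT) = 113.8300 * 1.00000000 = 113.83000000
K * exp(-rT) = 113.7000 * 0.98486569 = 111.97922923
C = P + S*exp(-qT) - K*exp(-rT)
C = 6.7581 + 113.83000000 - 111.97922923 = 8.6089

Answer: Call price = 8.6089


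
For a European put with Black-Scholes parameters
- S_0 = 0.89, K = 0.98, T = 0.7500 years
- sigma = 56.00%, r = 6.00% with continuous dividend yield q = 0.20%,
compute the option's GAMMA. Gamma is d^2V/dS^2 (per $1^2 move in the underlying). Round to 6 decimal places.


d1 = 0.1335512025; d2 = -0.3514230237
phi(d1) = 0.3954003453; exp(-qT) = 0.9985011244; exp(-rT) = 0.9559974818
Gamma = exp(-qT) * phi(d1) / (S * sigma * sqrt(T)) = 0.9985011244 * 0.3954003453 / (0.8900 * 0.5600 * 0.8660254038) = 0.914696

Answer: Gamma = 0.914696


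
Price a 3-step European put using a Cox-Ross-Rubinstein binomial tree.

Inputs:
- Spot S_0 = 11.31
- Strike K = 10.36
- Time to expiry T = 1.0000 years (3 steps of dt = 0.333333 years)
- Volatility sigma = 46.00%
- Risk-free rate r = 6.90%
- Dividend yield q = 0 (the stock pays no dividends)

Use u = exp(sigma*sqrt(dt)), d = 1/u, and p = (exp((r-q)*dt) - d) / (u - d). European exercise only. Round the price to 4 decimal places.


dt = T/N = 0.333333
u = exp(sigma*sqrt(dt)) = 1.304189; d = 1/u = 0.766760
p = (exp((r-q)*dt) - d) / (u - d) = 0.477285
Discount per step: exp(-r*dt) = 0.977262
Stock lattice S(k, i) with i counting down-moves:
  k=0: S(0,0) = 11.3100
  k=1: S(1,0) = 14.7504; S(1,1) = 8.6721
  k=2: S(2,0) = 19.2373; S(2,1) = 11.3100; S(2,2) = 6.6494
  k=3: S(3,0) = 25.0890; S(3,1) = 14.7504; S(3,2) = 8.6721; S(3,3) = 5.0985
Terminal payoffs V(N, i) = max(K - S_T, 0):
  V(3,0) = 0.000000; V(3,1) = 0.000000; V(3,2) = 1.687942; V(3,3) = 5.261513
Backward induction: V(k, i) = exp(-r*dt) * [p * V(k+1, i) + (1-p) * V(k+1, i+1)].
  V(2,0) = exp(-r*dt) * [p*0.000000 + (1-p)*0.000000] = 0.000000
  V(2,1) = exp(-r*dt) * [p*0.000000 + (1-p)*1.687942] = 0.862252
  V(2,2) = exp(-r*dt) * [p*1.687942 + (1-p)*5.261513] = 3.475050
  V(1,0) = exp(-r*dt) * [p*0.000000 + (1-p)*0.862252] = 0.440464
  V(1,1) = exp(-r*dt) * [p*0.862252 + (1-p)*3.475050] = 2.177342
  V(0,0) = exp(-r*dt) * [p*0.440464 + (1-p)*2.177342] = 1.317699

Answer: Price = V(0,0) = 1.3177


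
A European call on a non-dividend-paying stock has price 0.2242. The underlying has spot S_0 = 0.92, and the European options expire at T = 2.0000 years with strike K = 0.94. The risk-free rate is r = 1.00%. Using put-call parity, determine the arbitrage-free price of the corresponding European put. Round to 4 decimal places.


Put-call parity: C - P = S_0 * exp(-qT) - K * exp(-rT).
S_0 * exp(-qT) = 0.9200 * 1.00000000 = 0.92000000
K * exp(-rT) = 0.9400 * 0.98019867 = 0.92138675
P = C - S*exp(-qT) + K*exp(-rT)
P = 0.2242 - 0.92000000 + 0.92138675 = 0.2256

Answer: Put price = 0.2256


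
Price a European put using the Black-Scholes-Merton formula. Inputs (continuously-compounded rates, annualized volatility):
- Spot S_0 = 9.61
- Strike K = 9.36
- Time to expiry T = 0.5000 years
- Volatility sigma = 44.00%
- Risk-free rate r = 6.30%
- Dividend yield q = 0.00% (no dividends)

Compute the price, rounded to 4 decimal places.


Answer: Price = 0.9042

Derivation:
d1 = (ln(S/K) + (r - q + 0.5*sigma^2) * T) / (sigma * sqrt(T)) = 0.34152914
d2 = d1 - sigma * sqrt(T) = 0.03040216
exp(-rT) = 0.96899096; exp(-qT) = 1.00000000
P = K * exp(-rT) * N(-d2) - S_0 * exp(-qT) * N(-d1)
N(-d1) = 0.36635263; N(-d2) = 0.48787316
P = 9.3600 * 0.96899096 * 0.48787316 - 9.6100 * 1.00000000 * 0.36635263 = 0.9042


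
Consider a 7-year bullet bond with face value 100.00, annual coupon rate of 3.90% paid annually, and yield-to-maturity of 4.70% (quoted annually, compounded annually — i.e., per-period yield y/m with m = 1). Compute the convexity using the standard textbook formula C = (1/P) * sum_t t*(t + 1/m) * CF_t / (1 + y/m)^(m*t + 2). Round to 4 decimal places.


Coupon per period c = face * coupon_rate / m = 3.900000
Periods per year m = 1; per-period yield y/m = 0.047000
Number of cashflows N = 7
Cashflows (t years, CF_t, discount factor 1/(1+y/m)^(m*t), PV):
  t = 1.0000: CF_t = 3.900000, DF = 0.955110, PV = 3.724928
  t = 2.0000: CF_t = 3.900000, DF = 0.912235, PV = 3.557716
  t = 3.0000: CF_t = 3.900000, DF = 0.871284, PV = 3.398009
  t = 4.0000: CF_t = 3.900000, DF = 0.832172, PV = 3.245472
  t = 5.0000: CF_t = 3.900000, DF = 0.794816, PV = 3.099782
  t = 6.0000: CF_t = 3.900000, DF = 0.759137, PV = 2.960633
  t = 7.0000: CF_t = 103.900000, DF = 0.725059, PV = 75.333609
Price P = sum_t PV_t = 95.320150
Convexity numerator sum_t t*(t + 1/m) * CF_t / (1+y/m)^(m*t + 2):
  t = 1.0000: term = 6.796019
  t = 2.0000: term = 19.472833
  t = 3.0000: term = 37.197388
  t = 4.0000: term = 59.212652
  t = 5.0000: term = 84.831880
  t = 6.0000: term = 113.433268
  t = 7.0000: term = 3848.428653
Convexity = (1/P) * sum = 4169.372692 / 95.320150 = 43.740727

Answer: Convexity = 43.7407


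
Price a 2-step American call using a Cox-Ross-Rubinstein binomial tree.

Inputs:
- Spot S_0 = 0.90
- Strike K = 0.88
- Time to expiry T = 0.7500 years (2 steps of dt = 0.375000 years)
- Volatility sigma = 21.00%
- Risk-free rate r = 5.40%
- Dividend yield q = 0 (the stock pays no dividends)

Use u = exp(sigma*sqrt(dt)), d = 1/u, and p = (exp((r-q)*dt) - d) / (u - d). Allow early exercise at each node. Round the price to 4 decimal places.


Answer: Price = V(0,0) = 0.0912

Derivation:
dt = T/N = 0.375000
u = exp(sigma*sqrt(dt)) = 1.137233; d = 1/u = 0.879327
p = (exp((r-q)*dt) - d) / (u - d) = 0.547212
Discount per step: exp(-r*dt) = 0.979954
Stock lattice S(k, i) with i counting down-moves:
  k=0: S(0,0) = 0.9000
  k=1: S(1,0) = 1.0235; S(1,1) = 0.7914
  k=2: S(2,0) = 1.1640; S(2,1) = 0.9000; S(2,2) = 0.6959
Terminal payoffs V(N, i) = max(S_T - K, 0):
  V(2,0) = 0.283969; V(2,1) = 0.020000; V(2,2) = 0.000000
Backward induction: V(k, i) = exp(-r*dt) * [p * V(k+1, i) + (1-p) * V(k+1, i+1)]; then take max(V_cont, immediate exercise) for American.
  V(1,0) = exp(-r*dt) * [p*0.283969 + (1-p)*0.020000] = 0.161151; exercise = 0.143510; V(1,0) = max -> 0.161151
  V(1,1) = exp(-r*dt) * [p*0.020000 + (1-p)*0.000000] = 0.010725; exercise = 0.000000; V(1,1) = max -> 0.010725
  V(0,0) = exp(-r*dt) * [p*0.161151 + (1-p)*0.010725] = 0.091175; exercise = 0.020000; V(0,0) = max -> 0.091175


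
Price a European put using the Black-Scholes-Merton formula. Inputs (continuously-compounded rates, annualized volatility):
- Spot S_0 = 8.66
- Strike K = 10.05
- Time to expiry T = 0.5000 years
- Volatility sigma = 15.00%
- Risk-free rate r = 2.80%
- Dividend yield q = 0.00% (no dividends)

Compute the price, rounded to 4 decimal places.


Answer: Price = 1.2978

Derivation:
d1 = (ln(S/K) + (r - q + 0.5*sigma^2) * T) / (sigma * sqrt(T)) = -1.21841958
d2 = d1 - sigma * sqrt(T) = -1.32448560
exp(-rT) = 0.98609754; exp(-qT) = 1.00000000
P = K * exp(-rT) * N(-d2) - S_0 * exp(-qT) * N(-d1)
N(-d1) = 0.88846772; N(-d2) = 0.90732909
P = 10.0500 * 0.98609754 * 0.90732909 - 8.6600 * 1.00000000 * 0.88846772 = 1.2978


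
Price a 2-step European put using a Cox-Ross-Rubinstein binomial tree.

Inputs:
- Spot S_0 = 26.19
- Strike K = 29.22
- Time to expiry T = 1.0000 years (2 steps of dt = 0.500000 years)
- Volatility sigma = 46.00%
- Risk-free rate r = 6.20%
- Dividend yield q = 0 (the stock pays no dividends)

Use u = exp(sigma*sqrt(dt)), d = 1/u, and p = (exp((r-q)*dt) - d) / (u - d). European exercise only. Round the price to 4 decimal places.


Answer: Price = V(0,0) = 5.5718

Derivation:
dt = T/N = 0.500000
u = exp(sigma*sqrt(dt)) = 1.384403; d = 1/u = 0.722333
p = (exp((r-q)*dt) - d) / (u - d) = 0.466948
Discount per step: exp(-r*dt) = 0.969476
Stock lattice S(k, i) with i counting down-moves:
  k=0: S(0,0) = 26.1900
  k=1: S(1,0) = 36.2575; S(1,1) = 18.9179
  k=2: S(2,0) = 50.1950; S(2,1) = 26.1900; S(2,2) = 13.6650
Terminal payoffs V(N, i) = max(K - S_T, 0):
  V(2,0) = 0.000000; V(2,1) = 3.030000; V(2,2) = 15.554978
Backward induction: V(k, i) = exp(-r*dt) * [p * V(k+1, i) + (1-p) * V(k+1, i+1)].
  V(1,0) = exp(-r*dt) * [p*0.000000 + (1-p)*3.030000] = 1.565845
  V(1,1) = exp(-r*dt) * [p*3.030000 + (1-p)*15.554978] = 9.410177
  V(0,0) = exp(-r*dt) * [p*1.565845 + (1-p)*9.410177] = 5.571847


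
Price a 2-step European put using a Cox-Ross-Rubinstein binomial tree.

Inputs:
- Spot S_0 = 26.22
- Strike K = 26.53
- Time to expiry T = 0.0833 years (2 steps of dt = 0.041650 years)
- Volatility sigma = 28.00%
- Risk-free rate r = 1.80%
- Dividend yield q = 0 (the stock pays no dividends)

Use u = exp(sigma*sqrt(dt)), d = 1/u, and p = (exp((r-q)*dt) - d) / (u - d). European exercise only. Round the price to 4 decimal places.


dt = T/N = 0.041650
u = exp(sigma*sqrt(dt)) = 1.058808; d = 1/u = 0.944459
p = (exp((r-q)*dt) - d) / (u - d) = 0.492277
Discount per step: exp(-r*dt) = 0.999251
Stock lattice S(k, i) with i counting down-moves:
  k=0: S(0,0) = 26.2200
  k=1: S(1,0) = 27.7619; S(1,1) = 24.7637
  k=2: S(2,0) = 29.3945; S(2,1) = 26.2200; S(2,2) = 23.3883
Terminal payoffs V(N, i) = max(K - S_T, 0):
  V(2,0) = 0.000000; V(2,1) = 0.310000; V(2,2) = 3.141702
Backward induction: V(k, i) = exp(-r*dt) * [p * V(k+1, i) + (1-p) * V(k+1, i+1)].
  V(1,0) = exp(-r*dt) * [p*0.000000 + (1-p)*0.310000] = 0.157276
  V(1,1) = exp(-r*dt) * [p*0.310000 + (1-p)*3.141702] = 1.746411
  V(0,0) = exp(-r*dt) * [p*0.157276 + (1-p)*1.746411] = 0.963394

Answer: Price = V(0,0) = 0.9634


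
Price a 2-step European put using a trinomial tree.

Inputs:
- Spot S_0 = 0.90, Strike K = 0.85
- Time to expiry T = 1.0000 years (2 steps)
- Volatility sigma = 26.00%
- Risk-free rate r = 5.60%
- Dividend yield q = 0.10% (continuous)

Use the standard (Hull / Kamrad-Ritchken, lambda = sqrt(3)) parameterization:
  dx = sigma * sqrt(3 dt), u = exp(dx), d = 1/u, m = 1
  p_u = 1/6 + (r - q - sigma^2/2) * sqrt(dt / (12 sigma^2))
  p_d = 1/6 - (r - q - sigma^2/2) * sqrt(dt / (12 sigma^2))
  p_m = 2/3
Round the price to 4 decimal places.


Answer: Price = V(0,0) = 0.0449

Derivation:
dt = T/N = 0.500000; dx = sigma*sqrt(3*dt) = 0.318434
u = exp(dx) = 1.374972; d = 1/u = 0.727287
p_u = 0.183311, p_m = 0.666667, p_d = 0.150023
Discount per step: exp(-r*dt) = 0.972388
Stock lattice S(k, j) with j the centered position index:
  k=0: S(0,+0) = 0.9000
  k=1: S(1,-1) = 0.6546; S(1,+0) = 0.9000; S(1,+1) = 1.2375
  k=2: S(2,-2) = 0.4761; S(2,-1) = 0.6546; S(2,+0) = 0.9000; S(2,+1) = 1.2375; S(2,+2) = 1.7015
Terminal payoffs V(N, j) = max(K - S_T, 0):
  V(2,-2) = 0.373948; V(2,-1) = 0.195441; V(2,+0) = 0.000000; V(2,+1) = 0.000000; V(2,+2) = 0.000000
Backward induction: V(k, j) = exp(-r*dt) * [p_u * V(k+1, j+1) + p_m * V(k+1, j) + p_d * V(k+1, j-1)]
  V(1,-1) = exp(-r*dt) * [p_u*0.000000 + p_m*0.195441 + p_d*0.373948] = 0.181248
  V(1,+0) = exp(-r*dt) * [p_u*0.000000 + p_m*0.000000 + p_d*0.195441] = 0.028511
  V(1,+1) = exp(-r*dt) * [p_u*0.000000 + p_m*0.000000 + p_d*0.000000] = 0.000000
  V(0,+0) = exp(-r*dt) * [p_u*0.000000 + p_m*0.028511 + p_d*0.181248] = 0.044923


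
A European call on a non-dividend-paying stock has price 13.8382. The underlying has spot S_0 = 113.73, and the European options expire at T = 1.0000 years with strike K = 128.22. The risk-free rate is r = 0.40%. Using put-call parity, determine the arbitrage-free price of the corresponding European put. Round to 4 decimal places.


Put-call parity: C - P = S_0 * exp(-qT) - K * exp(-rT).
S_0 * exp(-qT) = 113.7300 * 1.00000000 = 113.73000000
K * exp(-rT) = 128.2200 * 0.99600799 = 127.70814439
P = C - S*exp(-qT) + K*exp(-rT)
P = 13.8382 - 113.73000000 + 127.70814439 = 27.8163

Answer: Put price = 27.8163


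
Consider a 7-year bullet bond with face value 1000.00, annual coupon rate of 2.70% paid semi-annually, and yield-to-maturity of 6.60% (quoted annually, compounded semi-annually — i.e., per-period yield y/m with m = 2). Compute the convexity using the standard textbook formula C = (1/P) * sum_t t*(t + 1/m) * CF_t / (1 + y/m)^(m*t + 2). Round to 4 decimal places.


Answer: Convexity = 43.0250

Derivation:
Coupon per period c = face * coupon_rate / m = 13.500000
Periods per year m = 2; per-period yield y/m = 0.033000
Number of cashflows N = 14
Cashflows (t years, CF_t, discount factor 1/(1+y/m)^(m*t), PV):
  t = 0.5000: CF_t = 13.500000, DF = 0.968054, PV = 13.068732
  t = 1.0000: CF_t = 13.500000, DF = 0.937129, PV = 12.651241
  t = 1.5000: CF_t = 13.500000, DF = 0.907192, PV = 12.247087
  t = 2.0000: CF_t = 13.500000, DF = 0.878211, PV = 11.855844
  t = 2.5000: CF_t = 13.500000, DF = 0.850156, PV = 11.477100
  t = 3.0000: CF_t = 13.500000, DF = 0.822997, PV = 11.110455
  t = 3.5000: CF_t = 13.500000, DF = 0.796705, PV = 10.755523
  t = 4.0000: CF_t = 13.500000, DF = 0.771254, PV = 10.411929
  t = 4.5000: CF_t = 13.500000, DF = 0.746616, PV = 10.079312
  t = 5.0000: CF_t = 13.500000, DF = 0.722764, PV = 9.757320
  t = 5.5000: CF_t = 13.500000, DF = 0.699675, PV = 9.445615
  t = 6.0000: CF_t = 13.500000, DF = 0.677323, PV = 9.143867
  t = 6.5000: CF_t = 13.500000, DF = 0.655686, PV = 8.851759
  t = 7.0000: CF_t = 1013.500000, DF = 0.634739, PV = 643.308444
Price P = sum_t PV_t = 784.164227
Convexity numerator sum_t t*(t + 1/m) * CF_t / (1+y/m)^(m*t + 2):
  t = 0.5000: term = 6.123544
  t = 1.0000: term = 17.783766
  t = 1.5000: term = 34.431300
  t = 2.0000: term = 55.552274
  t = 2.5000: term = 80.666420
  t = 3.0000: term = 109.325254
  t = 3.5000: term = 141.110363
  t = 4.0000: term = 175.631762
  t = 4.5000: term = 212.526334
  t = 5.0000: term = 251.456348
  t = 5.5000: term = 292.108052
  t = 6.0000: term = 334.190326
  t = 6.5000: term = 377.433411
  t = 7.0000: term = 31650.305921
Convexity = (1/P) * sum = 33738.645076 / 784.164227 = 43.024973


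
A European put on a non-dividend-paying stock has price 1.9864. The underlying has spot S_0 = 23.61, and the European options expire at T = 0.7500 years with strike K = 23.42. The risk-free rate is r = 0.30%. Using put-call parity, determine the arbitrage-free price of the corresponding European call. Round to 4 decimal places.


Answer: Call price = 2.2290

Derivation:
Put-call parity: C - P = S_0 * exp(-qT) - K * exp(-rT).
S_0 * exp(-qT) = 23.6100 * 1.00000000 = 23.61000000
K * exp(-rT) = 23.4200 * 0.99775253 = 23.36736424
C = P + S*exp(-qT) - K*exp(-rT)
C = 1.9864 + 23.61000000 - 23.36736424 = 2.2290


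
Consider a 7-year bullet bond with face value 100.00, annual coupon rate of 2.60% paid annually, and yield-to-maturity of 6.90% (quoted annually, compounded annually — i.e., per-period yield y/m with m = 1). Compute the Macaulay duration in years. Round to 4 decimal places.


Coupon per period c = face * coupon_rate / m = 2.600000
Periods per year m = 1; per-period yield y/m = 0.069000
Number of cashflows N = 7
Cashflows (t years, CF_t, discount factor 1/(1+y/m)^(m*t), PV):
  t = 1.0000: CF_t = 2.600000, DF = 0.935454, PV = 2.432180
  t = 2.0000: CF_t = 2.600000, DF = 0.875074, PV = 2.275191
  t = 3.0000: CF_t = 2.600000, DF = 0.818591, PV = 2.128336
  t = 4.0000: CF_t = 2.600000, DF = 0.765754, PV = 1.990960
  t = 5.0000: CF_t = 2.600000, DF = 0.716327, PV = 1.862451
  t = 6.0000: CF_t = 2.600000, DF = 0.670091, PV = 1.742237
  t = 7.0000: CF_t = 102.600000, DF = 0.626839, PV = 64.313689
Price P = sum_t PV_t = 76.745044
Macaulay numerator sum_t t * PV_t:
  t * PV_t at t = 1.0000: 2.432180
  t * PV_t at t = 2.0000: 4.550383
  t * PV_t at t = 3.0000: 6.385009
  t * PV_t at t = 4.0000: 7.963840
  t * PV_t at t = 5.0000: 9.312254
  t * PV_t at t = 6.0000: 10.453419
  t * PV_t at t = 7.0000: 450.195826
Macaulay duration D = (sum_t t * PV_t) / P = 491.292911 / 76.745044 = 6.401624

Answer: Macaulay duration = 6.4016 years


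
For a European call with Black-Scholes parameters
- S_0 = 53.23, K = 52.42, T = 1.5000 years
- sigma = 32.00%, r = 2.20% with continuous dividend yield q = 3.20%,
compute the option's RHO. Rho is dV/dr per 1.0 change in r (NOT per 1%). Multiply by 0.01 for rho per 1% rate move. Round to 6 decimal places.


Answer: Rho = 32.154526

Derivation:
d1 = 0.1968112683; d2 = -0.1951070905
phi(d1) = 0.3912901702; exp(-qT) = 0.9531337871; exp(-rT) = 0.9675385596
N(d2) = 0.4226545559
Rho = K*T*exp(-rT)*N(d2) = 52.4200 * 1.5000 * 0.9675385596 * 0.4226545559 = 32.154526


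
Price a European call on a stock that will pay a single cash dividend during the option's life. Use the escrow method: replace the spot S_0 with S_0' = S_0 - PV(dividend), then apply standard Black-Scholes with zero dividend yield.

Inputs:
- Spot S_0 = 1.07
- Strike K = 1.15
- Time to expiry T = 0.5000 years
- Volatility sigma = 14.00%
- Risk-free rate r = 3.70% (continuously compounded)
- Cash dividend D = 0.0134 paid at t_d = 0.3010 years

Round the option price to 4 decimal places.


Answer: Price = 0.0163

Derivation:
PV(D) = D * exp(-r * t_d) = 0.0134 * 0.98892479 = 0.01325159
S_0' = S_0 - PV(D) = 1.0700 - 0.01325159 = 1.05674841
d1 = (ln(S_0'/K) + (r + sigma^2/2)*T) / (sigma*sqrt(T)) = -0.61786272
d2 = d1 - sigma*sqrt(T) = -0.71685767
exp(-rT) = 0.98167007
N(d1) = 0.26833292; N(d2) = 0.23673096
C = S_0' * N(d1) - K * exp(-rT) * N(d2) = 1.05674841 * 0.26833292 - 1.1500 * 0.98167007 * 0.23673096 = 0.0163


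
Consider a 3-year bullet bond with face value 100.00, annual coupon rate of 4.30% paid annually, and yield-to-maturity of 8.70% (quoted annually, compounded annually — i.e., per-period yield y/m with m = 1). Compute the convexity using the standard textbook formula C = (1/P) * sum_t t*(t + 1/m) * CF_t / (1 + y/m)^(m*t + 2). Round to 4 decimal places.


Coupon per period c = face * coupon_rate / m = 4.300000
Periods per year m = 1; per-period yield y/m = 0.087000
Number of cashflows N = 3
Cashflows (t years, CF_t, discount factor 1/(1+y/m)^(m*t), PV):
  t = 1.0000: CF_t = 4.300000, DF = 0.919963, PV = 3.955842
  t = 2.0000: CF_t = 4.300000, DF = 0.846332, PV = 3.639229
  t = 3.0000: CF_t = 104.300000, DF = 0.778595, PV = 81.207413
Price P = sum_t PV_t = 88.802484
Convexity numerator sum_t t*(t + 1/m) * CF_t / (1+y/m)^(m*t + 2):
  t = 1.0000: term = 6.695913
  t = 2.0000: term = 18.479981
  t = 3.0000: term = 824.741473
Convexity = (1/P) * sum = 849.917368 / 88.802484 = 9.570874

Answer: Convexity = 9.5709


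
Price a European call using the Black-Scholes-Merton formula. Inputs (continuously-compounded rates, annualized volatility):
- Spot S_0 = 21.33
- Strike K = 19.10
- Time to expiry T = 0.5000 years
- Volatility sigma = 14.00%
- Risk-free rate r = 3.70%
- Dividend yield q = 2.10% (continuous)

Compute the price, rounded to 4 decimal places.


d1 = (ln(S/K) + (r - q + 0.5*sigma^2) * T) / (sigma * sqrt(T)) = 1.24578272
d2 = d1 - sigma * sqrt(T) = 1.14678777
exp(-rT) = 0.98167007; exp(-qT) = 0.98955493
C = S_0 * exp(-qT) * N(d1) - K * exp(-rT) * N(d2)
N(d1) = 0.89357791; N(d2) = 0.87426533
C = 21.3300 * 0.98955493 * 0.89357791 - 19.1000 * 0.98167007 * 0.87426533 = 2.4685

Answer: Price = 2.4685


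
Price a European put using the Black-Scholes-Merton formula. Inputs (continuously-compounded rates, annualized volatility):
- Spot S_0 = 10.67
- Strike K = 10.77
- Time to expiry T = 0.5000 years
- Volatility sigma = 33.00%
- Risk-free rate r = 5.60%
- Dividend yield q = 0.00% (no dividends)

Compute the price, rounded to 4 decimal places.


Answer: Price = 0.8863

Derivation:
d1 = (ln(S/K) + (r - q + 0.5*sigma^2) * T) / (sigma * sqrt(T)) = 0.19668957
d2 = d1 - sigma * sqrt(T) = -0.03665567
exp(-rT) = 0.97238837; exp(-qT) = 1.00000000
P = K * exp(-rT) * N(-d2) - S_0 * exp(-qT) * N(-d1)
N(-d1) = 0.42203524; N(-d2) = 0.51462022
P = 10.7700 * 0.97238837 * 0.51462022 - 10.6700 * 1.00000000 * 0.42203524 = 0.8863


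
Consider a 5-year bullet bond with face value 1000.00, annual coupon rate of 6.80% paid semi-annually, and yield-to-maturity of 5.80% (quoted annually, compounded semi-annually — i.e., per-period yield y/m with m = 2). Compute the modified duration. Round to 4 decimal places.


Answer: Modified duration = 4.2159

Derivation:
Coupon per period c = face * coupon_rate / m = 34.000000
Periods per year m = 2; per-period yield y/m = 0.029000
Number of cashflows N = 10
Cashflows (t years, CF_t, discount factor 1/(1+y/m)^(m*t), PV):
  t = 0.5000: CF_t = 34.000000, DF = 0.971817, PV = 33.041788
  t = 1.0000: CF_t = 34.000000, DF = 0.944429, PV = 32.110581
  t = 1.5000: CF_t = 34.000000, DF = 0.917812, PV = 31.205618
  t = 2.0000: CF_t = 34.000000, DF = 0.891946, PV = 30.326160
  t = 2.5000: CF_t = 34.000000, DF = 0.866808, PV = 29.471487
  t = 3.0000: CF_t = 34.000000, DF = 0.842379, PV = 28.640900
  t = 3.5000: CF_t = 34.000000, DF = 0.818639, PV = 27.833723
  t = 4.0000: CF_t = 34.000000, DF = 0.795567, PV = 27.049293
  t = 4.5000: CF_t = 34.000000, DF = 0.773146, PV = 26.286971
  t = 5.0000: CF_t = 1034.000000, DF = 0.751357, PV = 776.902987
Price P = sum_t PV_t = 1042.869508
First compute Macaulay numerator sum_t t * PV_t:
  t * PV_t at t = 0.5000: 16.520894
  t * PV_t at t = 1.0000: 32.110581
  t * PV_t at t = 1.5000: 46.808428
  t * PV_t at t = 2.0000: 60.652319
  t * PV_t at t = 2.5000: 73.678717
  t * PV_t at t = 3.0000: 85.922701
  t * PV_t at t = 3.5000: 97.418029
  t * PV_t at t = 4.0000: 108.197172
  t * PV_t at t = 4.5000: 118.291369
  t * PV_t at t = 5.0000: 3884.514934
Macaulay duration D = 4524.115145 / 1042.869508 = 4.338141
Modified duration = D / (1 + y/m) = 4.338141 / (1 + 0.029000) = 4.215881


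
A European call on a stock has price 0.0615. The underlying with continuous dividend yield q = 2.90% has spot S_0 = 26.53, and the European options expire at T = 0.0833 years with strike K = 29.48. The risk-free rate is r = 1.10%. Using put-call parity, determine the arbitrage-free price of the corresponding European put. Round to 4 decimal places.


Answer: Put price = 3.0485

Derivation:
Put-call parity: C - P = S_0 * exp(-qT) - K * exp(-rT).
S_0 * exp(-qT) = 26.5300 * 0.99758722 = 26.46598883
K * exp(-rT) = 29.4800 * 0.99908412 = 29.45299985
P = C - S*exp(-qT) + K*exp(-rT)
P = 0.0615 - 26.46598883 + 29.45299985 = 3.0485


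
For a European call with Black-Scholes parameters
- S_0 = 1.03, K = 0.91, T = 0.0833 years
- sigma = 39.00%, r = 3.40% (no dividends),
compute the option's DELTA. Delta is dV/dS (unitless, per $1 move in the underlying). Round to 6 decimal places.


Answer: Delta = 0.881379

Derivation:
d1 = 1.1819093869; d2 = 1.0693486034
phi(d1) = 0.1984152082; exp(-qT) = 1.0000000000; exp(-rT) = 0.9971718069
N(d1) = 0.8813791715
Delta = exp(-qT) * N(d1) = 1.0000000000 * 0.8813791715 = 0.881379


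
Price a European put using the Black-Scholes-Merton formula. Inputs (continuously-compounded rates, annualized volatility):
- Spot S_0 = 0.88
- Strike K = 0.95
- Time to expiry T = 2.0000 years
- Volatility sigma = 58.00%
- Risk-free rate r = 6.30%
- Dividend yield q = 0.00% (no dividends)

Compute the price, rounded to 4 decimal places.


Answer: Price = 0.2526

Derivation:
d1 = (ln(S/K) + (r - q + 0.5*sigma^2) * T) / (sigma * sqrt(T)) = 0.47042098
d2 = d1 - sigma * sqrt(T) = -0.34982289
exp(-rT) = 0.88161485; exp(-qT) = 1.00000000
P = K * exp(-rT) * N(-d2) - S_0 * exp(-qT) * N(-d1)
N(-d1) = 0.31902714; N(-d2) = 0.63676419
P = 0.9500 * 0.88161485 * 0.63676419 - 0.8800 * 1.00000000 * 0.31902714 = 0.2526


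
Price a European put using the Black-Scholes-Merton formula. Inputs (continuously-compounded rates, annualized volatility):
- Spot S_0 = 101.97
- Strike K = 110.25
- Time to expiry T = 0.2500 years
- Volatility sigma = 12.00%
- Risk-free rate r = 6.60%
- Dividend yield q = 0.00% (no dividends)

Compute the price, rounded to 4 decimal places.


d1 = (ln(S/K) + (r - q + 0.5*sigma^2) * T) / (sigma * sqrt(T)) = -0.99619770
d2 = d1 - sigma * sqrt(T) = -1.05619770
exp(-rT) = 0.98363538; exp(-qT) = 1.00000000
P = K * exp(-rT) * N(-d2) - S_0 * exp(-qT) * N(-d1)
N(-d1) = 0.84042295; N(-d2) = 0.85456105
P = 110.2500 * 0.98363538 * 0.85456105 - 101.9700 * 1.00000000 * 0.84042295 = 6.9756

Answer: Price = 6.9756


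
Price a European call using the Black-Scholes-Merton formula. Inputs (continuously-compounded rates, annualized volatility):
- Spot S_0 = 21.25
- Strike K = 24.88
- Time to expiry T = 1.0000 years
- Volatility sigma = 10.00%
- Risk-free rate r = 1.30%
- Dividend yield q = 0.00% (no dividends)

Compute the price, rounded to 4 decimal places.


Answer: Price = 0.0754

Derivation:
d1 = (ln(S/K) + (r - q + 0.5*sigma^2) * T) / (sigma * sqrt(T)) = -1.39707373
d2 = d1 - sigma * sqrt(T) = -1.49707373
exp(-rT) = 0.98708414; exp(-qT) = 1.00000000
C = S_0 * exp(-qT) * N(d1) - K * exp(-rT) * N(d2)
N(d1) = 0.08119570; N(d2) = 0.06718704
C = 21.2500 * 1.00000000 * 0.08119570 - 24.8800 * 0.98708414 * 0.06718704 = 0.0754


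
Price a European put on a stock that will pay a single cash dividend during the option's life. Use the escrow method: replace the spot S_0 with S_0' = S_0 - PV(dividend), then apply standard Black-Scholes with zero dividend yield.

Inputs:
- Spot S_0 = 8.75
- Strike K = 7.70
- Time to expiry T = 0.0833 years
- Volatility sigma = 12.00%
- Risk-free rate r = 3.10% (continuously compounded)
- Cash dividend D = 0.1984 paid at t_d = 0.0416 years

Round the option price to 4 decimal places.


PV(D) = D * exp(-r * t_d) = 0.1984 * 0.99871123 = 0.19814431
S_0' = S_0 - PV(D) = 8.7500 - 0.19814431 = 8.55185569
d1 = (ln(S_0'/K) + (r + sigma^2/2)*T) / (sigma*sqrt(T)) = 3.12149212
d2 = d1 - sigma*sqrt(T) = 3.08685803
exp(-rT) = 0.99742103
N(-d1) = 0.00089969; N(-d2) = 0.00101142
P = K * exp(-rT) * N(-d2) - S_0' * N(-d1) = 7.7000 * 0.99742103 * 0.00101142 - 8.55185569 * 0.00089969 = 0.0001

Answer: Price = 0.0001


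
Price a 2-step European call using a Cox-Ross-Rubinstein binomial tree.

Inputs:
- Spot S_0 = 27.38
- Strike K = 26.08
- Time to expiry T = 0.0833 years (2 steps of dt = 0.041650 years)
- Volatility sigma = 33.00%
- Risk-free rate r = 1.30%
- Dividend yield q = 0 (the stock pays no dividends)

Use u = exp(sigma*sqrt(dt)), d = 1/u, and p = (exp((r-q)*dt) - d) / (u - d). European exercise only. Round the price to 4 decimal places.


dt = T/N = 0.041650
u = exp(sigma*sqrt(dt)) = 1.069667; d = 1/u = 0.934870
p = (exp((r-q)*dt) - d) / (u - d) = 0.487187
Discount per step: exp(-r*dt) = 0.999459
Stock lattice S(k, i) with i counting down-moves:
  k=0: S(0,0) = 27.3800
  k=1: S(1,0) = 29.2875; S(1,1) = 25.5967
  k=2: S(2,0) = 31.3279; S(2,1) = 27.3800; S(2,2) = 23.9296
Terminal payoffs V(N, i) = max(S_T - K, 0):
  V(2,0) = 5.247860; V(2,1) = 1.300000; V(2,2) = 0.000000
Backward induction: V(k, i) = exp(-r*dt) * [p * V(k+1, i) + (1-p) * V(k+1, i+1)].
  V(1,0) = exp(-r*dt) * [p*5.247860 + (1-p)*1.300000] = 3.221603
  V(1,1) = exp(-r*dt) * [p*1.300000 + (1-p)*0.000000] = 0.633001
  V(0,0) = exp(-r*dt) * [p*3.221603 + (1-p)*0.633001] = 1.893110

Answer: Price = V(0,0) = 1.8931


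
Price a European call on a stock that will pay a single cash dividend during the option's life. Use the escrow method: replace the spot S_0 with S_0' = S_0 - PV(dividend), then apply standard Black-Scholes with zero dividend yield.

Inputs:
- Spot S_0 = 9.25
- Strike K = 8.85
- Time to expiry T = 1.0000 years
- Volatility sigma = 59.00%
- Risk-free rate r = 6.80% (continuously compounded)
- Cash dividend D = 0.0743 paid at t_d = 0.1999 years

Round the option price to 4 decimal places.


Answer: Price = 2.5085

Derivation:
PV(D) = D * exp(-r * t_d) = 0.0743 * 0.98649877 = 0.07329686
S_0' = S_0 - PV(D) = 9.2500 - 0.07329686 = 9.17670314
d1 = (ln(S_0'/K) + (r + sigma^2/2)*T) / (sigma*sqrt(T)) = 0.47169584
d2 = d1 - sigma*sqrt(T) = -0.11830416
exp(-rT) = 0.93426047
N(d1) = 0.68142805; N(d2) = 0.45291333
C = S_0' * N(d1) - K * exp(-rT) * N(d2) = 9.17670314 * 0.68142805 - 8.8500 * 0.93426047 * 0.45291333 = 2.5085


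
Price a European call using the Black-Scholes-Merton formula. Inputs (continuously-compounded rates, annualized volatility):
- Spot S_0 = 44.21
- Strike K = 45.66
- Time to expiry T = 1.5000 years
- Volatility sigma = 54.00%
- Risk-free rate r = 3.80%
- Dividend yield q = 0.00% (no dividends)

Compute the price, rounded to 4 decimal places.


Answer: Price = 11.8631

Derivation:
d1 = (ln(S/K) + (r - q + 0.5*sigma^2) * T) / (sigma * sqrt(T)) = 0.36807117
d2 = d1 - sigma * sqrt(T) = -0.29329107
exp(-rT) = 0.94459407; exp(-qT) = 1.00000000
C = S_0 * exp(-qT) * N(d1) - K * exp(-rT) * N(d2)
N(d1) = 0.64358991; N(d2) = 0.38464984
C = 44.2100 * 1.00000000 * 0.64358991 - 45.6600 * 0.94459407 * 0.38464984 = 11.8631


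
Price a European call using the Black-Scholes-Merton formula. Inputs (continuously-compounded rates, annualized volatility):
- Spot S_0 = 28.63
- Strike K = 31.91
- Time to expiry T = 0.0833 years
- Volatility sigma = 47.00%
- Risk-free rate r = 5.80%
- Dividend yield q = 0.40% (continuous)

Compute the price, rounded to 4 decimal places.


d1 = (ln(S/K) + (r - q + 0.5*sigma^2) * T) / (sigma * sqrt(T)) = -0.69860312
d2 = d1 - sigma * sqrt(T) = -0.83425330
exp(-rT) = 0.99518025; exp(-qT) = 0.99966686
C = S_0 * exp(-qT) * N(d1) - K * exp(-rT) * N(d2)
N(d1) = 0.24240005; N(d2) = 0.20206913
C = 28.6300 * 0.99966686 * 0.24240005 - 31.9100 * 0.99518025 * 0.20206913 = 0.5207

Answer: Price = 0.5207


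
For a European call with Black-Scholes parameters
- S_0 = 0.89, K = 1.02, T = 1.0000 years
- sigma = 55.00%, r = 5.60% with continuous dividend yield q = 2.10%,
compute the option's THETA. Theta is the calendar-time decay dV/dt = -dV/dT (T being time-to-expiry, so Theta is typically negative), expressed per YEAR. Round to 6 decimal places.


Answer: Theta = -0.102853

Derivation:
d1 = 0.0907519208; d2 = -0.4592480792
phi(d1) = 0.3973028317; exp(-qT) = 0.9792189646; exp(-rT) = 0.9455391359
Theta = -S*exp(-qT)*phi(d1)*sigma/(2*sqrt(T)) - r*K*exp(-rT)*N(d2) + q*S*exp(-qT)*N(d1)
N(d1) = 0.5361551430; N(d2) = 0.3230280140; sqrt(T) = 1.0000000000
Term 1 = -0.8900 * 0.9792189646 * 0.3973028317 * 0.5500 / (2 * 1.0000000000) = -0.0952191229
Term 2 = -0.0560 * 1.0200 * 0.9455391359 * 0.3230280140 = -0.0174464831
Term 3 = 0.0210 * 0.8900 * 0.9792189646 * 0.5361551430 = 0.0098124983
Theta = -0.0952191229 + (-0.0174464831) + (0.0098124983) = -0.102853


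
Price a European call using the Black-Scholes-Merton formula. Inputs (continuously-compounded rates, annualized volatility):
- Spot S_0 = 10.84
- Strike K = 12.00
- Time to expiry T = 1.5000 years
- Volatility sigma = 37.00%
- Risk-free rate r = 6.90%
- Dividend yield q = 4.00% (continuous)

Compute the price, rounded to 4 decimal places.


d1 = (ln(S/K) + (r - q + 0.5*sigma^2) * T) / (sigma * sqrt(T)) = 0.09822530
d2 = d1 - sigma * sqrt(T) = -0.35493030
exp(-rT) = 0.90167602; exp(-qT) = 0.94176453
C = S_0 * exp(-qT) * N(d1) - K * exp(-rT) * N(d2)
N(d1) = 0.53912330; N(d2) = 0.36132090
C = 10.8400 * 0.94176453 * 0.53912330 - 12.0000 * 0.90167602 * 0.36132090 = 1.5942

Answer: Price = 1.5942


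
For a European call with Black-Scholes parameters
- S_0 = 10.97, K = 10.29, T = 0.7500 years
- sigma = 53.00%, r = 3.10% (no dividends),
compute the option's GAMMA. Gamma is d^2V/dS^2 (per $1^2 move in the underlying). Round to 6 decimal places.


d1 = 0.4195685550; d2 = -0.0394249090
phi(d1) = 0.3653288327; exp(-qT) = 1.0000000000; exp(-rT) = 0.9770181987
Gamma = exp(-qT) * phi(d1) / (S * sigma * sqrt(T)) = 1.0000000000 * 0.3653288327 / (10.9700 * 0.5300 * 0.8660254038) = 0.072556

Answer: Gamma = 0.072556


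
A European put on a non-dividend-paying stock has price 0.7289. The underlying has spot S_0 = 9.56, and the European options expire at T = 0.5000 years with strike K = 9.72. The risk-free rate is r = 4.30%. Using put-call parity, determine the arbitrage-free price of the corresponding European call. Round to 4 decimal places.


Answer: Call price = 0.7756

Derivation:
Put-call parity: C - P = S_0 * exp(-qT) - K * exp(-rT).
S_0 * exp(-qT) = 9.5600 * 1.00000000 = 9.56000000
K * exp(-rT) = 9.7200 * 0.97872948 = 9.51325052
C = P + S*exp(-qT) - K*exp(-rT)
C = 0.7289 + 9.56000000 - 9.51325052 = 0.7756


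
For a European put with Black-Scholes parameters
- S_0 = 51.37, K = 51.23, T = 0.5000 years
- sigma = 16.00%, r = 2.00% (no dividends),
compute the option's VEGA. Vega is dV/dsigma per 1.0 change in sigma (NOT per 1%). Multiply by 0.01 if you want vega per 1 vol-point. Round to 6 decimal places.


Answer: Vega = 14.285549

Derivation:
d1 = 0.1690784815; d2 = 0.0559413965
phi(d1) = 0.3932804534; exp(-qT) = 1.0000000000; exp(-rT) = 0.9900498337
Vega = S * exp(-qT) * phi(d1) * sqrt(T) = 51.3700 * 1.0000000000 * 0.3932804534 * 0.7071067812 = 14.285549


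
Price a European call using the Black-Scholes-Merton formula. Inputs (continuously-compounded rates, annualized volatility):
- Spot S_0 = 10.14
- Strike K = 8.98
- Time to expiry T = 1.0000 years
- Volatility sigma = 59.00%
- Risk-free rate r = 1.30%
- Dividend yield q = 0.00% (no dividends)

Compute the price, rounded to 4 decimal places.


Answer: Price = 2.8978

Derivation:
d1 = (ln(S/K) + (r - q + 0.5*sigma^2) * T) / (sigma * sqrt(T)) = 0.52294596
d2 = d1 - sigma * sqrt(T) = -0.06705404
exp(-rT) = 0.98708414; exp(-qT) = 1.00000000
C = S_0 * exp(-qT) * N(d1) - K * exp(-rT) * N(d2)
N(d1) = 0.69949407; N(d2) = 0.47326934
C = 10.1400 * 1.00000000 * 0.69949407 - 8.9800 * 0.98708414 * 0.47326934 = 2.8978


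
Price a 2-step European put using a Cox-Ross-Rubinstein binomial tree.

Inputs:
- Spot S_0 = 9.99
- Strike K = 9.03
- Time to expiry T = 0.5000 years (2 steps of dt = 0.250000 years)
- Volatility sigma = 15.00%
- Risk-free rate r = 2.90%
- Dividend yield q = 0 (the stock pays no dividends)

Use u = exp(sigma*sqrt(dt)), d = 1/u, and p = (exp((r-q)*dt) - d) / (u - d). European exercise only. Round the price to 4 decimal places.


dt = T/N = 0.250000
u = exp(sigma*sqrt(dt)) = 1.077884; d = 1/u = 0.927743
p = (exp((r-q)*dt) - d) / (u - d) = 0.529722
Discount per step: exp(-r*dt) = 0.992776
Stock lattice S(k, i) with i counting down-moves:
  k=0: S(0,0) = 9.9900
  k=1: S(1,0) = 10.7681; S(1,1) = 9.2682
  k=2: S(2,0) = 11.6067; S(2,1) = 9.9900; S(2,2) = 8.5985
Terminal payoffs V(N, i) = max(K - S_T, 0):
  V(2,0) = 0.000000; V(2,1) = 0.000000; V(2,2) = 0.431527
Backward induction: V(k, i) = exp(-r*dt) * [p * V(k+1, i) + (1-p) * V(k+1, i+1)].
  V(1,0) = exp(-r*dt) * [p*0.000000 + (1-p)*0.000000] = 0.000000
  V(1,1) = exp(-r*dt) * [p*0.000000 + (1-p)*0.431527] = 0.201472
  V(0,0) = exp(-r*dt) * [p*0.000000 + (1-p)*0.201472] = 0.094063

Answer: Price = V(0,0) = 0.0941


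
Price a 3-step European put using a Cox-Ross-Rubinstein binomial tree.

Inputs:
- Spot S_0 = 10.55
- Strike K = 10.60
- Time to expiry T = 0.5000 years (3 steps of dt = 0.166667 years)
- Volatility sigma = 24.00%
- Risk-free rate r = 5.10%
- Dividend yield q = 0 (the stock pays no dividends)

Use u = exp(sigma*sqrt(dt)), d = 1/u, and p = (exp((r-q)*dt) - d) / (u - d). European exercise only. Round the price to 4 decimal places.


Answer: Price = V(0,0) = 0.6602

Derivation:
dt = T/N = 0.166667
u = exp(sigma*sqrt(dt)) = 1.102940; d = 1/u = 0.906667
p = (exp((r-q)*dt) - d) / (u - d) = 0.519016
Discount per step: exp(-r*dt) = 0.991536
Stock lattice S(k, i) with i counting down-moves:
  k=0: S(0,0) = 10.5500
  k=1: S(1,0) = 11.6360; S(1,1) = 9.5653
  k=2: S(2,0) = 12.8338; S(2,1) = 10.5500; S(2,2) = 8.6726
  k=3: S(3,0) = 14.1550; S(3,1) = 11.6360; S(3,2) = 9.5653; S(3,3) = 7.8631
Terminal payoffs V(N, i) = max(K - S_T, 0):
  V(3,0) = 0.000000; V(3,1) = 0.000000; V(3,2) = 1.034659; V(3,3) = 2.736852
Backward induction: V(k, i) = exp(-r*dt) * [p * V(k+1, i) + (1-p) * V(k+1, i+1)].
  V(2,0) = exp(-r*dt) * [p*0.000000 + (1-p)*0.000000] = 0.000000
  V(2,1) = exp(-r*dt) * [p*0.000000 + (1-p)*1.034659] = 0.493442
  V(2,2) = exp(-r*dt) * [p*1.034659 + (1-p)*2.736852] = 1.837699
  V(1,0) = exp(-r*dt) * [p*0.000000 + (1-p)*0.493442] = 0.235329
  V(1,1) = exp(-r*dt) * [p*0.493442 + (1-p)*1.837699] = 1.130359
  V(0,0) = exp(-r*dt) * [p*0.235329 + (1-p)*1.130359] = 0.660188


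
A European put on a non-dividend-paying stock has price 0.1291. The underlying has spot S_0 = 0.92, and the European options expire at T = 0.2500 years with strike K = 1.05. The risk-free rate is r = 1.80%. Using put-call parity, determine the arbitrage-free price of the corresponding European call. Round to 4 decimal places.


Put-call parity: C - P = S_0 * exp(-qT) - K * exp(-rT).
S_0 * exp(-qT) = 0.9200 * 1.00000000 = 0.92000000
K * exp(-rT) = 1.0500 * 0.99551011 = 1.04528562
C = P + S*exp(-qT) - K*exp(-rT)
C = 0.1291 + 0.92000000 - 1.04528562 = 0.0038

Answer: Call price = 0.0038


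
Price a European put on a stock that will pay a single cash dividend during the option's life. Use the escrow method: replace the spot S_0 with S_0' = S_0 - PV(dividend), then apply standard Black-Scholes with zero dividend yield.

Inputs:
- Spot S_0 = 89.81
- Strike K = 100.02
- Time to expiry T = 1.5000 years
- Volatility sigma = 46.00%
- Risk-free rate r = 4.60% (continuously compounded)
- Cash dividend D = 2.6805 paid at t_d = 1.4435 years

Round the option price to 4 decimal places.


Answer: Price = 23.1988

Derivation:
PV(D) = D * exp(-r * t_d) = 2.6805 * 0.93575555 = 2.50829275
S_0' = S_0 - PV(D) = 89.8100 - 2.50829275 = 87.30170725
d1 = (ln(S_0'/K) + (r + sigma^2/2)*T) / (sigma*sqrt(T)) = 0.16276656
d2 = d1 - sigma*sqrt(T) = -0.40061608
exp(-rT) = 0.93332668
N(-d1) = 0.43535112; N(-d2) = 0.65564860
P = K * exp(-rT) * N(-d2) - S_0' * N(-d1) = 100.0200 * 0.93332668 * 0.65564860 - 87.30170725 * 0.43535112 = 23.1988


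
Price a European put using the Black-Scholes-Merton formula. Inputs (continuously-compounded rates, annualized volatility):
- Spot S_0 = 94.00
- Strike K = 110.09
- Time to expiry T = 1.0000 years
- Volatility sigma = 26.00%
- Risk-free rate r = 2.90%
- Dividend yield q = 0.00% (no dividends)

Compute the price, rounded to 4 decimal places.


d1 = (ln(S/K) + (r - q + 0.5*sigma^2) * T) / (sigma * sqrt(T)) = -0.36616704
d2 = d1 - sigma * sqrt(T) = -0.62616704
exp(-rT) = 0.97141646; exp(-qT) = 1.00000000
P = K * exp(-rT) * N(-d2) - S_0 * exp(-qT) * N(-d1)
N(-d1) = 0.64287978; N(-d2) = 0.73439731
P = 110.0900 * 0.97141646 * 0.73439731 - 94.0000 * 1.00000000 * 0.64287978 = 18.1081

Answer: Price = 18.1081


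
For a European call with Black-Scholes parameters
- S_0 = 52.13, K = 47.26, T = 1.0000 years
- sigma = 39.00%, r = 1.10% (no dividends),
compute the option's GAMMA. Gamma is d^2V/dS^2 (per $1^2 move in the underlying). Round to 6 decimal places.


Answer: Gamma = 0.017532

Derivation:
d1 = 0.4746828898; d2 = 0.0846828898
phi(d1) = 0.3564360436; exp(-qT) = 1.0000000000; exp(-rT) = 0.9890602788
Gamma = exp(-qT) * phi(d1) / (S * sigma * sqrt(T)) = 1.0000000000 * 0.3564360436 / (52.1300 * 0.3900 * 1.0000000000) = 0.017532
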